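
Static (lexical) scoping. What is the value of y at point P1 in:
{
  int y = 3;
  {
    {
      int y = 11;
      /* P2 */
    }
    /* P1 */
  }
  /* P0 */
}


P1's block does not declare y; resolves to the enclosing declaration at depth 0
y = 3


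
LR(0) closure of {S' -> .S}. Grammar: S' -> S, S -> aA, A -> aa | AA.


Start: S' -> .S
For each item with dot before a nonterminal B, add B -> .γ for every B-production
Closure: [S' -> .S, S -> .aA]


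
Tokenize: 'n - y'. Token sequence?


Scan left to right, longest-match per lexeme
Tokens: ID(n), OP(-), ID(y)


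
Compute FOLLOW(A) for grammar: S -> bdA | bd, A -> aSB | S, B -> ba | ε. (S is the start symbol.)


$ ∈ FOLLOW(S). For each A -> αBβ: add FIRST(β)\{ε} to FOLLOW(B); if β nullable, add FOLLOW(A).
FOLLOW(A) = {$, b}


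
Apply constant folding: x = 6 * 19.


6 * 19 = 114 at compile time
Optimized: x = 114


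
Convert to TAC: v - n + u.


Break into single-operator statements:
t1 = v - n
t2 = t1 + u


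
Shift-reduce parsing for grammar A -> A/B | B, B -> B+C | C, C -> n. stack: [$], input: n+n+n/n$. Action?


no handle on stack; shift 'n'
Action: shift


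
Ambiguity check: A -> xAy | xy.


balanced x^n…y^n: each string has a unique parse
Unambiguous


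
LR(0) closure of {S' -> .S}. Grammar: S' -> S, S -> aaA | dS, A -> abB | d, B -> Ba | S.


Start: S' -> .S
For each item with dot before a nonterminal B, add B -> .γ for every B-production
Closure: [S' -> .S, S -> .aaA, S -> .dS]


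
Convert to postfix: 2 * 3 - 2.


Left to right (same or higher precedence on left)
Postfix: 2 3 * 2 -


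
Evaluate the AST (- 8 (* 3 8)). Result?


Evaluate inner: (* 3 8) = 24
Evaluate root: (- 8 24) = -16
Result: -16


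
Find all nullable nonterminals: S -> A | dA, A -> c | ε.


A nonterminal is nullable iff some alternative derives ε (directly, or every symbol in it is nullable)
Nullable: {A, S}


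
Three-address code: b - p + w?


Break into single-operator statements:
t1 = b - p
t2 = t1 + w


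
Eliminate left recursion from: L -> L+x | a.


Left-recursive alternatives: L+x; non-recursive: a
Introduce L': L -> aL', L' -> +xL' | ε


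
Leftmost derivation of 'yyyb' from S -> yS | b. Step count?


Derivation: S => yS => yyS => yyyS => yyyb
Steps: 4


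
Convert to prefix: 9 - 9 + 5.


left-to-right (same/higher precedence on left): tree is (+ (- 9 9) 5)
Prefix: + - 9 9 5


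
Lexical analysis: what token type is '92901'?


Pattern: digits only
Type: INTEGER_LITERAL


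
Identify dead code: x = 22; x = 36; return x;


first assignment to x is overwritten before any read
Dead: 'x = 22'


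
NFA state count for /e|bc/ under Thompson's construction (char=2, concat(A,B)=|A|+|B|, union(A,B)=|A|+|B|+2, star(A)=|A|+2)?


Syntax tree has 3 char leaf(s), 1 union(s), 0 star(s)
chars contribute 3×2 = 6; each union adds +2; each star adds +2
Total: 6 + 2 + 0 = 8 states


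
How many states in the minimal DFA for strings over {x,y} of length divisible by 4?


Track length mod 4: states 0..3, accept at 0
Minimal DFA: 4 states


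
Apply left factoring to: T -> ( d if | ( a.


Common prefix: '('
Factored: T -> ( T', T' -> d if | a


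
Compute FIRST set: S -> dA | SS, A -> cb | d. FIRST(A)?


Per alternative of A: FIRST(cb) = {c}; FIRST(d) = {d}
FIRST(A) = {c, d}


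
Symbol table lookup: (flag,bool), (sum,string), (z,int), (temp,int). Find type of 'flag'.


Lookup 'flag' → type bool


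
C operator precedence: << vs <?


'<<' is shift (level 8); '<' is relational (level 7)
Higher level binds tighter
'<<' has higher precedence than '<'


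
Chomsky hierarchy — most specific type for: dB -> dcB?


LHS has context (more than one symbol) and |LHS| ≤ |RHS|
Classification: Type 1 (Context-Sensitive)


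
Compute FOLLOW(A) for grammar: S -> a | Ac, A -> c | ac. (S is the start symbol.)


$ ∈ FOLLOW(S). For each A -> αBβ: add FIRST(β)\{ε} to FOLLOW(B); if β nullable, add FOLLOW(A).
FOLLOW(A) = {c}


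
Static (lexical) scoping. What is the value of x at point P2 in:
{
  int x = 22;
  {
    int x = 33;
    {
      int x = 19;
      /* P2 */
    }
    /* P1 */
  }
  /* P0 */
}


x declared in the same block as P2
x = 19


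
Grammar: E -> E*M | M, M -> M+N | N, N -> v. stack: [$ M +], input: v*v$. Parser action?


no handle; shift 'v'
Action: shift


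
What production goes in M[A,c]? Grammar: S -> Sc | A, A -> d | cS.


For [A, c]: 'c' ∈ FIRST(cS)
Entry: A -> cS


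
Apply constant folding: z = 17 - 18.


17 - 18 = -1 at compile time
Optimized: z = -1


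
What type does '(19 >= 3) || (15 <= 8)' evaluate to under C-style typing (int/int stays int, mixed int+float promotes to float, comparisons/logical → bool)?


Operand types: bool || bool
Rule: logical operators take bool operands and yield bool
Result type: bool


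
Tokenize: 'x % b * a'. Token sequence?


Scan left to right, longest-match per lexeme
Tokens: ID(x), OP(%), ID(b), OP(*), ID(a)


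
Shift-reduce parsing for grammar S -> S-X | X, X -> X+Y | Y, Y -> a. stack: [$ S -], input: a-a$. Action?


no handle ('S-' is not any RHS); shift 'a'
Action: shift


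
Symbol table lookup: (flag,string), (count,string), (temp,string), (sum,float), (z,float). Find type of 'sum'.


Lookup 'sum' → type float


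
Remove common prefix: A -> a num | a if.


Common prefix: 'a'
Factored: A -> a A', A' -> num | if


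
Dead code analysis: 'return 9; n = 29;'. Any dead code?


statement follows a return and is unreachable
Dead: 'n = 29'


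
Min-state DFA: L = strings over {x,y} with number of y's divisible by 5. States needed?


Track (count of y) mod 5: states 0..4, accept at 0
Minimal DFA: 5 states


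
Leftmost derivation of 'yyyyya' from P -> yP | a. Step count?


Derivation: P => yP => yyP => yyyP => yyyyP => yyyyyP => yyyyya
Steps: 6


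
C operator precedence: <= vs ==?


'<=' is relational (level 7); '==' is equality (level 6)
Higher level binds tighter
'<=' has higher precedence than '=='


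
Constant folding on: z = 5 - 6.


5 - 6 = -1 at compile time
Optimized: z = -1


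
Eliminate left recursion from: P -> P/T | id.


Left-recursive alternatives: P/T; non-recursive: id
Introduce P': P -> idP', P' -> /TP' | ε


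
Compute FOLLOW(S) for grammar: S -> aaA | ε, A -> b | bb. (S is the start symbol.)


$ ∈ FOLLOW(S). For each A -> αBβ: add FIRST(β)\{ε} to FOLLOW(B); if β nullable, add FOLLOW(A).
FOLLOW(S) = {$}


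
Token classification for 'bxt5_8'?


Pattern: letter/underscore followed by alphanumerics, not a keyword
Type: IDENTIFIER


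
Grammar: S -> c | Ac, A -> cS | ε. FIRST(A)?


Per alternative of A: FIRST(cS) = {c}; FIRST(ε) = {ε}
FIRST(A) = {c, ε}


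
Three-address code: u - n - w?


Break into single-operator statements:
t1 = u - n
t2 = t1 - w


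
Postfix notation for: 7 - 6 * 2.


* has higher precedence, evaluate 6*2 first
Postfix: 7 6 2 * -


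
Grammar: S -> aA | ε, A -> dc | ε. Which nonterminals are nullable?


A nonterminal is nullable iff some alternative derives ε (directly, or every symbol in it is nullable)
Nullable: {A, S}


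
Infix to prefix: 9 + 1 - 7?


left-to-right (same/higher precedence on left): tree is (- (+ 9 1) 7)
Prefix: - + 9 1 7


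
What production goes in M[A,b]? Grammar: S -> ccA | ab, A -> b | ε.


For [A, b]: 'b' ∈ FIRST(b)
Entry: A -> b


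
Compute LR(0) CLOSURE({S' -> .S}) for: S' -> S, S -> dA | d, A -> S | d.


Start: S' -> .S
For each item with dot before a nonterminal B, add B -> .γ for every B-production
Closure: [S' -> .S, S -> .dA, S -> .d]


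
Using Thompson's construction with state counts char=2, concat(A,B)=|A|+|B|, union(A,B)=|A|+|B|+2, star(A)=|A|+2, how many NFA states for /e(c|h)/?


Syntax tree has 3 char leaf(s), 1 union(s), 0 star(s)
chars contribute 3×2 = 6; each union adds +2; each star adds +2
Total: 6 + 2 + 0 = 8 states


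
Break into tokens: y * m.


Scan left to right, longest-match per lexeme
Tokens: ID(y), OP(*), ID(m)


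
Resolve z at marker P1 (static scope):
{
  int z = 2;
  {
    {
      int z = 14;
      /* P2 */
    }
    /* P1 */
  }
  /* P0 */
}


P1's block does not declare z; resolves to the enclosing declaration at depth 0
z = 2


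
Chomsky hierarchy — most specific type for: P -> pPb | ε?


Single nonterminal LHS, but p^n b^n is not regular
Classification: Type 2 (Context-Free)


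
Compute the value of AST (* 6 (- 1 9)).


Evaluate inner: (- 1 9) = -8
Evaluate root: (* 6 -8) = -48
Result: -48


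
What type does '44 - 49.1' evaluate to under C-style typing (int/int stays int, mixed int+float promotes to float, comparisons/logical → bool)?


Operand types: int - float
Rule: mixed int/float promotes to float; int/int stays int
Result type: float


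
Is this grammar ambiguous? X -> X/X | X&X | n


'n/n&n' has two parse trees (no precedence encoded between / and &)
Ambiguous


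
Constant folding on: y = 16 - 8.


16 - 8 = 8 at compile time
Optimized: y = 8


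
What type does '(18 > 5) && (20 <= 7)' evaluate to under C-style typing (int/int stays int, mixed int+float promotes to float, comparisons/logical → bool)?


Operand types: bool && bool
Rule: logical operators take bool operands and yield bool
Result type: bool


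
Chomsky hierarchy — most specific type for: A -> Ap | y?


Left-linear: every RHS is a terminal or one nonterminal followed by a terminal
Classification: Type 3 (Regular)


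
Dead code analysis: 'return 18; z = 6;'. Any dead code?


statement follows a return and is unreachable
Dead: 'z = 6'


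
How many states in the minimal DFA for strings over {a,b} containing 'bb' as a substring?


KMP-style automaton: 2 progress states + 1 absorbing accept = 3
Minimal DFA: 3 states


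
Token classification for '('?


Pattern: delimiter/punctuation
Type: PUNCTUATION


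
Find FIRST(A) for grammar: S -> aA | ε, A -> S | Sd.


Per alternative of A: FIRST(S) = {a, ε}; FIRST(Sd) = {a, d}
FIRST(A) = {a, d, ε}


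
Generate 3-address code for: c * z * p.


Break into single-operator statements:
t1 = c * z
t2 = t1 * p


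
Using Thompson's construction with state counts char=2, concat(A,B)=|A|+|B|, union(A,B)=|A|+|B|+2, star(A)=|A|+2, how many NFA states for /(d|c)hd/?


Syntax tree has 4 char leaf(s), 1 union(s), 0 star(s)
chars contribute 4×2 = 8; each union adds +2; each star adds +2
Total: 8 + 2 + 0 = 10 states


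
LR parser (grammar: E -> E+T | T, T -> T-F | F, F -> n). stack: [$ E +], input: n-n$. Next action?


no handle ('E+' is not any RHS); shift 'n'
Action: shift


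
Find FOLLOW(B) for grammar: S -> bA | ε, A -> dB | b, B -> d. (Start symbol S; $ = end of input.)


$ ∈ FOLLOW(S). For each A -> αBβ: add FIRST(β)\{ε} to FOLLOW(B); if β nullable, add FOLLOW(A).
FOLLOW(B) = {$}


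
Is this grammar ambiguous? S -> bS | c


right-linear, alternatives start with distinct terminals 'b' vs 'c': unique leftmost derivation
Unambiguous


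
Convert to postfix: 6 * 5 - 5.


Left to right (same or higher precedence on left)
Postfix: 6 5 * 5 -


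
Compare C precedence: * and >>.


'*' is multiplicative (level 10); '>>' is shift (level 8)
Higher level binds tighter
'*' has higher precedence than '>>'


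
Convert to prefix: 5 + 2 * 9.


'*' binds tighter: tree is (+ 5 (* 2 9))
Prefix: + 5 * 2 9


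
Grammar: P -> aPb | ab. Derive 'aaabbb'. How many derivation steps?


Derivation: P => aPb => aaPbb => aaabbb
Steps: 3


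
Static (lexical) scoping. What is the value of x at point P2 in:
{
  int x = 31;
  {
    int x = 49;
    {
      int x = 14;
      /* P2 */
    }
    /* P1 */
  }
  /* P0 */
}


x declared in the same block as P2
x = 14


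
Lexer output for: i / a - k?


Scan left to right, longest-match per lexeme
Tokens: ID(i), OP(/), ID(a), OP(-), ID(k)


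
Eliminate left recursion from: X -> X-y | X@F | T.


Left-recursive alternatives: X-y, X@F; non-recursive: T
Introduce X': X -> TX', X' -> -yX' | @FX' | ε


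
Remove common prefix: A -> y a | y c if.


Common prefix: 'y'
Factored: A -> y A', A' -> a | c if


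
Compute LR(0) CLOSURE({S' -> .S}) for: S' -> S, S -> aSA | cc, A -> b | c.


Start: S' -> .S
For each item with dot before a nonterminal B, add B -> .γ for every B-production
Closure: [S' -> .S, S -> .aSA, S -> .cc]


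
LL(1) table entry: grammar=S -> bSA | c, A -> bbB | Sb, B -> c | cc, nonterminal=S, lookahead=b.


For [S, b]: 'b' ∈ FIRST(bSA)
Entry: S -> bSA


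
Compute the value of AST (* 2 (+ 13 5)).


Evaluate inner: (+ 13 5) = 18
Evaluate root: (* 2 18) = 36
Result: 36


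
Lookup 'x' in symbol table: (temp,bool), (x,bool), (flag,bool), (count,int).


Lookup 'x' → type bool


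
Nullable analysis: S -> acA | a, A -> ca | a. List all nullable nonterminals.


A nonterminal is nullable iff some alternative derives ε (directly, or every symbol in it is nullable)
Nullable: {}


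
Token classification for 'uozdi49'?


Pattern: letter/underscore followed by alphanumerics, not a keyword
Type: IDENTIFIER


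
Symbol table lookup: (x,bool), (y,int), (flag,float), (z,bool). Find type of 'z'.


Lookup 'z' → type bool


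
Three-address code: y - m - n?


Break into single-operator statements:
t1 = y - m
t2 = t1 - n


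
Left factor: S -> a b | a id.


Common prefix: 'a'
Factored: S -> a S', S' -> b | id


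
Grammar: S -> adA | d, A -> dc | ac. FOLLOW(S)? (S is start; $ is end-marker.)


$ ∈ FOLLOW(S). For each A -> αBβ: add FIRST(β)\{ε} to FOLLOW(B); if β nullable, add FOLLOW(A).
FOLLOW(S) = {$}


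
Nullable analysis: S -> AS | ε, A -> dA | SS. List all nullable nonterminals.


A nonterminal is nullable iff some alternative derives ε (directly, or every symbol in it is nullable)
Nullable: {A, S}


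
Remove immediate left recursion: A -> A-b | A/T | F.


Left-recursive alternatives: A-b, A/T; non-recursive: F
Introduce A': A -> FA', A' -> -bA' | /TA' | ε


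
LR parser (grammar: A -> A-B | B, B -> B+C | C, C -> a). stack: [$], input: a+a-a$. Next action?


no handle on stack; shift 'a'
Action: shift


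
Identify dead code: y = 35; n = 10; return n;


y is assigned but never read
Dead: 'y = 35'


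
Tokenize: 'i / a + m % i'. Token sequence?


Scan left to right, longest-match per lexeme
Tokens: ID(i), OP(/), ID(a), OP(+), ID(m), OP(%), ID(i)


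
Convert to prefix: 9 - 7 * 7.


'*' binds tighter: tree is (- 9 (* 7 7))
Prefix: - 9 * 7 7


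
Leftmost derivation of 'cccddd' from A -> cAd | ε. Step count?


Derivation: A => cAd => ccAdd => cccAddd => cccddd
Steps: 4


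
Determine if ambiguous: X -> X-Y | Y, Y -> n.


precedence layered via separate nonterminal Y: deterministic
Unambiguous


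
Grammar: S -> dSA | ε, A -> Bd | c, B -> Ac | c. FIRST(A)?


Per alternative of A: FIRST(Bd) = {c}; FIRST(c) = {c}
FIRST(A) = {c}


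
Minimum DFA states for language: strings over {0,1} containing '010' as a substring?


KMP-style automaton: 3 progress states + 1 absorbing accept = 4
Minimal DFA: 4 states


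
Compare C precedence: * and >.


'*' is multiplicative (level 10); '>' is relational (level 7)
Higher level binds tighter
'*' has higher precedence than '>'


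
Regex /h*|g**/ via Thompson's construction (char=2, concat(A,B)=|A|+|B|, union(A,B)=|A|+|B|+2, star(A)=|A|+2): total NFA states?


Syntax tree has 2 char leaf(s), 1 union(s), 3 star(s)
chars contribute 2×2 = 4; each union adds +2; each star adds +2
Total: 4 + 2 + 6 = 12 states


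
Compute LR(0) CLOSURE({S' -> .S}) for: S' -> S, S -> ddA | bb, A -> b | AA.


Start: S' -> .S
For each item with dot before a nonterminal B, add B -> .γ for every B-production
Closure: [S' -> .S, S -> .ddA, S -> .bb]


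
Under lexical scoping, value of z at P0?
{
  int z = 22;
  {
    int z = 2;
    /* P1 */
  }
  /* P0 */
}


z declared in the same block as P0
z = 22


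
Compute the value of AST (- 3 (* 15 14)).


Evaluate inner: (* 15 14) = 210
Evaluate root: (- 3 210) = -207
Result: -207


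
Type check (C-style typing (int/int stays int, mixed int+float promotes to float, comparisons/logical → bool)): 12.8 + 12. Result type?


Operand types: float + int
Rule: mixed int/float promotes to float; int/int stays int
Result type: float


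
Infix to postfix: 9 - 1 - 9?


Left to right (same or higher precedence on left)
Postfix: 9 1 - 9 -


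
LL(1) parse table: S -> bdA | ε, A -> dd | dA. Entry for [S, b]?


For [S, b]: 'b' ∈ FIRST(bdA)
Entry: S -> bdA


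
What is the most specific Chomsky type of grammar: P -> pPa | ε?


Single nonterminal LHS, but p^n a^n is not regular
Classification: Type 2 (Context-Free)


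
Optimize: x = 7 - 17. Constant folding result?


7 - 17 = -10 at compile time
Optimized: x = -10


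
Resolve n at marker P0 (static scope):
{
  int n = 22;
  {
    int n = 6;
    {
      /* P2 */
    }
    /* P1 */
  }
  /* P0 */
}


n declared in the same block as P0
n = 22


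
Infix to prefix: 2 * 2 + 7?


left-to-right (same/higher precedence on left): tree is (+ (* 2 2) 7)
Prefix: + * 2 2 7


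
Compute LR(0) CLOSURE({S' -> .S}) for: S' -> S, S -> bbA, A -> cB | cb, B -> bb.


Start: S' -> .S
For each item with dot before a nonterminal B, add B -> .γ for every B-production
Closure: [S' -> .S, S -> .bbA]


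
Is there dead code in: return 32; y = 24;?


statement follows a return and is unreachable
Dead: 'y = 24'


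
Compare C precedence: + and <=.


'+' is additive (level 9); '<=' is relational (level 7)
Higher level binds tighter
'+' has higher precedence than '<='


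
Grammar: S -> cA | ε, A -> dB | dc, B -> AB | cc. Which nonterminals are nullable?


A nonterminal is nullable iff some alternative derives ε (directly, or every symbol in it is nullable)
Nullable: {S}


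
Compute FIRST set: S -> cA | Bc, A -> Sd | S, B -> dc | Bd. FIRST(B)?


Per alternative of B: FIRST(dc) = {d}; FIRST(Bd) = {d}
FIRST(B) = {d}


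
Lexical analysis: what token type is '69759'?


Pattern: digits only
Type: INTEGER_LITERAL


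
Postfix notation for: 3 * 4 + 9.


Left to right (same or higher precedence on left)
Postfix: 3 4 * 9 +


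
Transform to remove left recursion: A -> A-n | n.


Left-recursive alternatives: A-n; non-recursive: n
Introduce A': A -> nA', A' -> -nA' | ε


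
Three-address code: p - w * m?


Break into single-operator statements:
t1 = w * m
t2 = p - t1


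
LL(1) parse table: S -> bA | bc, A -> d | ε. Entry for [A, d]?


For [A, d]: 'd' ∈ FIRST(d)
Entry: A -> d


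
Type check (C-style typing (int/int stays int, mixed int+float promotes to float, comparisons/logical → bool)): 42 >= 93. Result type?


Operand types: int >= int
Rule: comparison yields bool
Result type: bool


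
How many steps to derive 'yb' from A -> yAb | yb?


Derivation: A => yb
Steps: 1


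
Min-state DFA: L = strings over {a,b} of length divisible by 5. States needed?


Track length mod 5: states 0..4, accept at 0
Minimal DFA: 5 states


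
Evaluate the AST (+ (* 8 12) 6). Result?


Evaluate inner: (* 8 12) = 96
Evaluate root: (+ 96 6) = 102
Result: 102


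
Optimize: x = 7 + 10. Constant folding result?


7 + 10 = 17 at compile time
Optimized: x = 17


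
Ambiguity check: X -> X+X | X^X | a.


'a+a^a' has two parse trees (no precedence encoded between + and ^)
Ambiguous


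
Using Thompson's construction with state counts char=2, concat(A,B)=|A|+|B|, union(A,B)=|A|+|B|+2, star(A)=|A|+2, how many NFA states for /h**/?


Syntax tree has 1 char leaf(s), 0 union(s), 2 star(s)
chars contribute 1×2 = 2; each union adds +2; each star adds +2
Total: 2 + 0 + 4 = 6 states


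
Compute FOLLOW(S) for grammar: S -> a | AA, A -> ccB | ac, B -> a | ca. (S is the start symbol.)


$ ∈ FOLLOW(S). For each A -> αBβ: add FIRST(β)\{ε} to FOLLOW(B); if β nullable, add FOLLOW(A).
FOLLOW(S) = {$}


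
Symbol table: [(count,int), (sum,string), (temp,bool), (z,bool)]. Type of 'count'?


Lookup 'count' → type int


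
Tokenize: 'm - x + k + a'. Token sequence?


Scan left to right, longest-match per lexeme
Tokens: ID(m), OP(-), ID(x), OP(+), ID(k), OP(+), ID(a)


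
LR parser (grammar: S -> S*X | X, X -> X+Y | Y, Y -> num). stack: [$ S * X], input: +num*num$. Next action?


'+' can extend X; shift to build X -> X+Y
Action: shift


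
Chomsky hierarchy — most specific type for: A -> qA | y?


Right-linear: every RHS is a terminal or a terminal followed by one nonterminal
Classification: Type 3 (Regular)


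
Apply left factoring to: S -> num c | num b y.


Common prefix: 'num'
Factored: S -> num S', S' -> c | b y


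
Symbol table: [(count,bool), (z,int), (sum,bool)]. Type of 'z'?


Lookup 'z' → type int


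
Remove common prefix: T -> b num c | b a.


Common prefix: 'b'
Factored: T -> b T', T' -> num c | a


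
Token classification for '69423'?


Pattern: digits only
Type: INTEGER_LITERAL


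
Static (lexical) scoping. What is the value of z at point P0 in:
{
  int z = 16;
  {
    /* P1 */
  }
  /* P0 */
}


z declared in the same block as P0
z = 16


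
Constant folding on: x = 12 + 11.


12 + 11 = 23 at compile time
Optimized: x = 23


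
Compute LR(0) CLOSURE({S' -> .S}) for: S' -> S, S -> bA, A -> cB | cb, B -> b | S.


Start: S' -> .S
For each item with dot before a nonterminal B, add B -> .γ for every B-production
Closure: [S' -> .S, S -> .bA]


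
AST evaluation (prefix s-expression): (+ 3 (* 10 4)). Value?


Evaluate inner: (* 10 4) = 40
Evaluate root: (+ 3 40) = 43
Result: 43


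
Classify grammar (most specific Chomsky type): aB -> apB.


LHS has context (more than one symbol) and |LHS| ≤ |RHS|
Classification: Type 1 (Context-Sensitive)


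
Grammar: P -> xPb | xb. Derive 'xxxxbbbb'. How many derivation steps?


Derivation: P => xPb => xxPbb => xxxPbbb => xxxxbbbb
Steps: 4


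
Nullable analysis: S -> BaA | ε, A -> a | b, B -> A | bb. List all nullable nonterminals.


A nonterminal is nullable iff some alternative derives ε (directly, or every symbol in it is nullable)
Nullable: {S}


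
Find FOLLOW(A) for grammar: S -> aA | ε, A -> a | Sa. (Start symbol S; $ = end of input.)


$ ∈ FOLLOW(S). For each A -> αBβ: add FIRST(β)\{ε} to FOLLOW(B); if β nullable, add FOLLOW(A).
FOLLOW(A) = {$, a}


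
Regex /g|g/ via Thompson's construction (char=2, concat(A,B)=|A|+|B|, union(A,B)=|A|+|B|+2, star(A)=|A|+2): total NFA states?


Syntax tree has 2 char leaf(s), 1 union(s), 0 star(s)
chars contribute 2×2 = 4; each union adds +2; each star adds +2
Total: 4 + 2 + 0 = 6 states


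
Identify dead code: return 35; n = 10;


statement follows a return and is unreachable
Dead: 'n = 10'


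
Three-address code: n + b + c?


Break into single-operator statements:
t1 = n + b
t2 = t1 + c


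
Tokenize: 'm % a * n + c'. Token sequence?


Scan left to right, longest-match per lexeme
Tokens: ID(m), OP(%), ID(a), OP(*), ID(n), OP(+), ID(c)


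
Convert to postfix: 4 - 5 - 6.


Left to right (same or higher precedence on left)
Postfix: 4 5 - 6 -


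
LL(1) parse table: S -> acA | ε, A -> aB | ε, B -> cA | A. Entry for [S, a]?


For [S, a]: 'a' ∈ FIRST(acA)
Entry: S -> acA


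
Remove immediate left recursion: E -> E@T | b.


Left-recursive alternatives: E@T; non-recursive: b
Introduce E': E -> bE', E' -> @TE' | ε


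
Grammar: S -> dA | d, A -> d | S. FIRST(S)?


Per alternative of S: FIRST(dA) = {d}; FIRST(d) = {d}
FIRST(S) = {d}


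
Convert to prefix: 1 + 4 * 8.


'*' binds tighter: tree is (+ 1 (* 4 8))
Prefix: + 1 * 4 8


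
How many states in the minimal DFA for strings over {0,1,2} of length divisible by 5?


Track length mod 5: states 0..4, accept at 0
Minimal DFA: 5 states


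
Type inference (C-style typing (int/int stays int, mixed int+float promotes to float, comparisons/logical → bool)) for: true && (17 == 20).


Operand types: bool && bool
Rule: logical operators take bool operands and yield bool
Result type: bool


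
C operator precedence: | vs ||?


'|' is bitwise OR (level 3); '||' is logical OR (level 1)
Higher level binds tighter
'|' has higher precedence than '||'


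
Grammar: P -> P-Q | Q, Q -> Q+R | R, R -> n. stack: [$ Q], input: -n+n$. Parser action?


lookahead ∉ {+} so Q won't extend; reduce P -> Q
Action: reduce (P -> Q)


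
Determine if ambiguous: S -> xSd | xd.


balanced x^n…d^n: each string has a unique parse
Unambiguous


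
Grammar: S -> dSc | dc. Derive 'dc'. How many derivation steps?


Derivation: S => dc
Steps: 1


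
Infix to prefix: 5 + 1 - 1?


left-to-right (same/higher precedence on left): tree is (- (+ 5 1) 1)
Prefix: - + 5 1 1


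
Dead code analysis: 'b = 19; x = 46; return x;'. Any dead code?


b is assigned but never read
Dead: 'b = 19'


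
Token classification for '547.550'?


Pattern: digits with a decimal point
Type: FLOAT_LITERAL


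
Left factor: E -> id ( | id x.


Common prefix: 'id'
Factored: E -> id E', E' -> ( | x


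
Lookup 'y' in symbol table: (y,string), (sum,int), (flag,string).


Lookup 'y' → type string


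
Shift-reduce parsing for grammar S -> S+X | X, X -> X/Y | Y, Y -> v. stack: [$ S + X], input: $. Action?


handle 'S+X' on top; lookahead ∈ FOLLOW(S) = {+, $}
Action: reduce (S -> S+X)


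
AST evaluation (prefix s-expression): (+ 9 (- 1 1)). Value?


Evaluate inner: (- 1 1) = 0
Evaluate root: (+ 9 0) = 9
Result: 9


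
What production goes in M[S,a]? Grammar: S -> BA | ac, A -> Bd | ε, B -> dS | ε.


For [S, a]: 'a' ∈ FIRST(ac)
Entry: S -> ac


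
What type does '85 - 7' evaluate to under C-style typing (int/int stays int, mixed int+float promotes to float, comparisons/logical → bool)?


Operand types: int - int
Rule: mixed int/float promotes to float; int/int stays int
Result type: int


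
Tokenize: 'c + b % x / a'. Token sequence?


Scan left to right, longest-match per lexeme
Tokens: ID(c), OP(+), ID(b), OP(%), ID(x), OP(/), ID(a)


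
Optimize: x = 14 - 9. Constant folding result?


14 - 9 = 5 at compile time
Optimized: x = 5


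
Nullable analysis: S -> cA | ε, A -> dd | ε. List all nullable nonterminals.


A nonterminal is nullable iff some alternative derives ε (directly, or every symbol in it is nullable)
Nullable: {A, S}


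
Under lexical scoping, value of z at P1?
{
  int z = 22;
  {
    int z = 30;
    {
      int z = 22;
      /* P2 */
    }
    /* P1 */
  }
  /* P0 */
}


z declared in the same block as P1
z = 30


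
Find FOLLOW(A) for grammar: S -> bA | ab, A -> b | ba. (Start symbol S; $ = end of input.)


$ ∈ FOLLOW(S). For each A -> αBβ: add FIRST(β)\{ε} to FOLLOW(B); if β nullable, add FOLLOW(A).
FOLLOW(A) = {$}


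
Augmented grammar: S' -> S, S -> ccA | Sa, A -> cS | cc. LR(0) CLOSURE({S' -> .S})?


Start: S' -> .S
For each item with dot before a nonterminal B, add B -> .γ for every B-production
Closure: [S' -> .S, S -> .ccA, S -> .Sa]


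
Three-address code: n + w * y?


Break into single-operator statements:
t1 = w * y
t2 = n + t1


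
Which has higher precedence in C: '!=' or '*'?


'*' is multiplicative (level 10); '!=' is equality (level 6)
Higher level binds tighter
'*' has higher precedence than '!='


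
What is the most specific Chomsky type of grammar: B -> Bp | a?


Left-linear: every RHS is a terminal or one nonterminal followed by a terminal
Classification: Type 3 (Regular)


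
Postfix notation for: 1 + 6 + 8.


Left to right (same or higher precedence on left)
Postfix: 1 6 + 8 +


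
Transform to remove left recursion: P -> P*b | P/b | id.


Left-recursive alternatives: P*b, P/b; non-recursive: id
Introduce P': P -> idP', P' -> *bP' | /bP' | ε


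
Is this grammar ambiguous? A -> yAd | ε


balanced y^n…d^n: each string has a unique parse
Unambiguous


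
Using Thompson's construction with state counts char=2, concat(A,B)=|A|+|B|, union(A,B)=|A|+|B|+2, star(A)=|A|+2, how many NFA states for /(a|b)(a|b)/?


Syntax tree has 4 char leaf(s), 2 union(s), 0 star(s)
chars contribute 4×2 = 8; each union adds +2; each star adds +2
Total: 8 + 4 + 0 = 12 states


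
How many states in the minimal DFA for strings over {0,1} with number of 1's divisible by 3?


Track (count of 1) mod 3: states 0..2, accept at 0
Minimal DFA: 3 states


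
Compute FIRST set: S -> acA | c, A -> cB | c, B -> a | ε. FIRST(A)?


Per alternative of A: FIRST(cB) = {c}; FIRST(c) = {c}
FIRST(A) = {c}


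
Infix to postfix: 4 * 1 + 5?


Left to right (same or higher precedence on left)
Postfix: 4 1 * 5 +


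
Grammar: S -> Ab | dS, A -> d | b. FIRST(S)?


Per alternative of S: FIRST(Ab) = {b, d}; FIRST(dS) = {d}
FIRST(S) = {b, d}


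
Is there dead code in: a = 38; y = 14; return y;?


a is assigned but never read
Dead: 'a = 38'


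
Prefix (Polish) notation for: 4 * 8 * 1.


left-to-right (same/higher precedence on left): tree is (* (* 4 8) 1)
Prefix: * * 4 8 1


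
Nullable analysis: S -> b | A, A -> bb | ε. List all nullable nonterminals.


A nonterminal is nullable iff some alternative derives ε (directly, or every symbol in it is nullable)
Nullable: {A, S}


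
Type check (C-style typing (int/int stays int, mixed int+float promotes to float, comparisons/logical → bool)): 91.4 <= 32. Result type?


Operand types: float <= int
Rule: comparison yields bool
Result type: bool


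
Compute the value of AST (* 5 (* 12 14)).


Evaluate inner: (* 12 14) = 168
Evaluate root: (* 5 168) = 840
Result: 840


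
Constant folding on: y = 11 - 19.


11 - 19 = -8 at compile time
Optimized: y = -8


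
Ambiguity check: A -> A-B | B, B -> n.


precedence layered via separate nonterminal B: deterministic
Unambiguous


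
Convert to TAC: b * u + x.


Break into single-operator statements:
t1 = b * u
t2 = t1 + x


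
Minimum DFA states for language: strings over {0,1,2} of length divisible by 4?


Track length mod 4: states 0..3, accept at 0
Minimal DFA: 4 states


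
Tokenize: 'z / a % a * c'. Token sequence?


Scan left to right, longest-match per lexeme
Tokens: ID(z), OP(/), ID(a), OP(%), ID(a), OP(*), ID(c)


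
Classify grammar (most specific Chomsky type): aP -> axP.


LHS has context (more than one symbol) and |LHS| ≤ |RHS|
Classification: Type 1 (Context-Sensitive)


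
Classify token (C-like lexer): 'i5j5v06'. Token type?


Pattern: letter/underscore followed by alphanumerics, not a keyword
Type: IDENTIFIER


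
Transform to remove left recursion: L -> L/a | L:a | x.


Left-recursive alternatives: L/a, L:a; non-recursive: x
Introduce L': L -> xL', L' -> /aL' | :aL' | ε


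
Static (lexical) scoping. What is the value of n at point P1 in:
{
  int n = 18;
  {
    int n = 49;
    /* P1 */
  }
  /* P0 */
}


n declared in the same block as P1
n = 49


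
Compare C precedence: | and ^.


'^' is bitwise XOR (level 4); '|' is bitwise OR (level 3)
Higher level binds tighter
'^' has higher precedence than '|'


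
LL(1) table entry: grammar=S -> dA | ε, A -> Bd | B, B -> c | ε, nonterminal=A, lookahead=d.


For [A, d]: 'd' ∈ FIRST(Bd)
Entry: A -> Bd


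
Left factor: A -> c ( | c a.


Common prefix: 'c'
Factored: A -> c A', A' -> ( | a


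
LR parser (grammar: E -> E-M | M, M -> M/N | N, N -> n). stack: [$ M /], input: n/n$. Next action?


no handle; shift 'n'
Action: shift


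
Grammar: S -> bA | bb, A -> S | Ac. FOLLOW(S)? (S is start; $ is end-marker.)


$ ∈ FOLLOW(S). For each A -> αBβ: add FIRST(β)\{ε} to FOLLOW(B); if β nullable, add FOLLOW(A).
FOLLOW(S) = {$, c}


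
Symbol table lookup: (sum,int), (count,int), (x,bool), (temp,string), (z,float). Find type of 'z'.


Lookup 'z' → type float


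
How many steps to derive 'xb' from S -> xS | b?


Derivation: S => xS => xb
Steps: 2


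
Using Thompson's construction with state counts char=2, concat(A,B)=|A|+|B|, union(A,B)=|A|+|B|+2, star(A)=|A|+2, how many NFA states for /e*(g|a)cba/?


Syntax tree has 6 char leaf(s), 1 union(s), 1 star(s)
chars contribute 6×2 = 12; each union adds +2; each star adds +2
Total: 12 + 2 + 2 = 16 states


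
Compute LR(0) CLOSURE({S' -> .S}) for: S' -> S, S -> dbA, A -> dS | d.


Start: S' -> .S
For each item with dot before a nonterminal B, add B -> .γ for every B-production
Closure: [S' -> .S, S -> .dbA]


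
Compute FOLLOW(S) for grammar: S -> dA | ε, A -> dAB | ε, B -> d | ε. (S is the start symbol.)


$ ∈ FOLLOW(S). For each A -> αBβ: add FIRST(β)\{ε} to FOLLOW(B); if β nullable, add FOLLOW(A).
FOLLOW(S) = {$}


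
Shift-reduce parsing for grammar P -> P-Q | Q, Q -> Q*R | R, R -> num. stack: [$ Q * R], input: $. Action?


handle 'Q*R' on top
Action: reduce (Q -> Q*R)


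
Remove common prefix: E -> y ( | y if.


Common prefix: 'y'
Factored: E -> y E', E' -> ( | if


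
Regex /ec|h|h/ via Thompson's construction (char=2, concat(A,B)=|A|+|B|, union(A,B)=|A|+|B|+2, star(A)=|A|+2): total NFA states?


Syntax tree has 4 char leaf(s), 2 union(s), 0 star(s)
chars contribute 4×2 = 8; each union adds +2; each star adds +2
Total: 8 + 4 + 0 = 12 states


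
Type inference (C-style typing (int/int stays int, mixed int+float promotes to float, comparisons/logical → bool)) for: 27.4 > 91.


Operand types: float > int
Rule: comparison yields bool
Result type: bool


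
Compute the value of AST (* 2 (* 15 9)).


Evaluate inner: (* 15 9) = 135
Evaluate root: (* 2 135) = 270
Result: 270


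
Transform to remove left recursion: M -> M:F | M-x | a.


Left-recursive alternatives: M:F, M-x; non-recursive: a
Introduce M': M -> aM', M' -> :FM' | -xM' | ε


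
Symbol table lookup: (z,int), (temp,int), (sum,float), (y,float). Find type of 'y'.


Lookup 'y' → type float


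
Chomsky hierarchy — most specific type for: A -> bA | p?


Right-linear: every RHS is a terminal or a terminal followed by one nonterminal
Classification: Type 3 (Regular)


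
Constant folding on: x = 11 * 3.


11 * 3 = 33 at compile time
Optimized: x = 33


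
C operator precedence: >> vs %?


'%' is multiplicative (level 10); '>>' is shift (level 8)
Higher level binds tighter
'%' has higher precedence than '>>'


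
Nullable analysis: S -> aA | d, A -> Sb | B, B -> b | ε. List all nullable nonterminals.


A nonterminal is nullable iff some alternative derives ε (directly, or every symbol in it is nullable)
Nullable: {A, B}


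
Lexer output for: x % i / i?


Scan left to right, longest-match per lexeme
Tokens: ID(x), OP(%), ID(i), OP(/), ID(i)


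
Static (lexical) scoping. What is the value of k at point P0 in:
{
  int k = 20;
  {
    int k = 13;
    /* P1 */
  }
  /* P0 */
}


k declared in the same block as P0
k = 20


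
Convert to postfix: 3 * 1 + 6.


Left to right (same or higher precedence on left)
Postfix: 3 1 * 6 +


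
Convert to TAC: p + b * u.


Break into single-operator statements:
t1 = b * u
t2 = p + t1


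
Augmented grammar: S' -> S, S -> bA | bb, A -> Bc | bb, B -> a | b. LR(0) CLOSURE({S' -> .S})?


Start: S' -> .S
For each item with dot before a nonterminal B, add B -> .γ for every B-production
Closure: [S' -> .S, S -> .bA, S -> .bb]


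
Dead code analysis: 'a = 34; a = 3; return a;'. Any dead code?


first assignment to a is overwritten before any read
Dead: 'a = 34'


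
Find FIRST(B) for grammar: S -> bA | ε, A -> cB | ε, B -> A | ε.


Per alternative of B: FIRST(A) = {c, ε}; FIRST(ε) = {ε}
FIRST(B) = {c, ε}


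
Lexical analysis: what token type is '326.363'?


Pattern: digits with a decimal point
Type: FLOAT_LITERAL


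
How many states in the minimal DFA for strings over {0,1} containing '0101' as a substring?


KMP-style automaton: 4 progress states + 1 absorbing accept = 5
Minimal DFA: 5 states


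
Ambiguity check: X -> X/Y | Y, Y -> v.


precedence layered via separate nonterminal Y: deterministic
Unambiguous


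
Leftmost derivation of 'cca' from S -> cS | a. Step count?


Derivation: S => cS => ccS => cca
Steps: 3


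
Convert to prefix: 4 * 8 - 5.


left-to-right (same/higher precedence on left): tree is (- (* 4 8) 5)
Prefix: - * 4 8 5


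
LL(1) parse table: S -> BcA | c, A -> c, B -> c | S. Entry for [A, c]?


For [A, c]: 'c' ∈ FIRST(c)
Entry: A -> c


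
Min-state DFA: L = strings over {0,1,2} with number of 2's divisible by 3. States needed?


Track (count of 2) mod 3: states 0..2, accept at 0
Minimal DFA: 3 states


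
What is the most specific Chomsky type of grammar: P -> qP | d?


Right-linear: every RHS is a terminal or a terminal followed by one nonterminal
Classification: Type 3 (Regular)


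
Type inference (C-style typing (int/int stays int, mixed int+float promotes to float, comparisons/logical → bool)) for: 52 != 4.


Operand types: int != int
Rule: comparison yields bool
Result type: bool


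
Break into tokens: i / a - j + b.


Scan left to right, longest-match per lexeme
Tokens: ID(i), OP(/), ID(a), OP(-), ID(j), OP(+), ID(b)


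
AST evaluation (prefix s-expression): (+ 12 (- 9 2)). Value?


Evaluate inner: (- 9 2) = 7
Evaluate root: (+ 12 7) = 19
Result: 19


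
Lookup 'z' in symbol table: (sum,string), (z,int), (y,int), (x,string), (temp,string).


Lookup 'z' → type int


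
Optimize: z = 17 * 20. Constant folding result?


17 * 20 = 340 at compile time
Optimized: z = 340


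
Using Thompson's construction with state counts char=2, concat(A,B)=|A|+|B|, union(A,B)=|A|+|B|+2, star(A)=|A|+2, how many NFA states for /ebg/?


Syntax tree has 3 char leaf(s), 0 union(s), 0 star(s)
chars contribute 3×2 = 6; each union adds +2; each star adds +2
Total: 6 + 0 + 0 = 6 states


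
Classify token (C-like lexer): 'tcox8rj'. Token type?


Pattern: letter/underscore followed by alphanumerics, not a keyword
Type: IDENTIFIER


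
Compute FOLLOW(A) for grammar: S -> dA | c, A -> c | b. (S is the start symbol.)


$ ∈ FOLLOW(S). For each A -> αBβ: add FIRST(β)\{ε} to FOLLOW(B); if β nullable, add FOLLOW(A).
FOLLOW(A) = {$}


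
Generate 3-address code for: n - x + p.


Break into single-operator statements:
t1 = n - x
t2 = t1 + p


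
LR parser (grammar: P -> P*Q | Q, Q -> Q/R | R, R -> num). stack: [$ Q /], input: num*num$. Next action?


no handle; shift 'num'
Action: shift


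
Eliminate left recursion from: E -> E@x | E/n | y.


Left-recursive alternatives: E@x, E/n; non-recursive: y
Introduce E': E -> yE', E' -> @xE' | /nE' | ε


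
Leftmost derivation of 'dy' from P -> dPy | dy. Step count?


Derivation: P => dy
Steps: 1


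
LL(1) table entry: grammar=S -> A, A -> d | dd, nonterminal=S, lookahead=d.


For [S, d]: 'd' ∈ FIRST(A)
Entry: S -> A
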